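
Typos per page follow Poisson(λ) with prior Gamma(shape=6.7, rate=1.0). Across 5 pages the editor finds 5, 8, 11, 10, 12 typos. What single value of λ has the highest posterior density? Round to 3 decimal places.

8.617

Σ counts = 46. Posterior: Gamma(shape = 6.7+46 = 52.7, rate = 1.0+5 = 6.0).
Mode = (α−1)/β = 51.7/6.0 = 8.617.
Mean = α/β = 52.7/6.0 = 8.783.
This is the posterior mode — the MAP estimate.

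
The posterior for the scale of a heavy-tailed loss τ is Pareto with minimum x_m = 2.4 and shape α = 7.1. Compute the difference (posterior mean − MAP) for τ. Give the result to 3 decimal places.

0.393

The Pareto density is strictly decreasing on [x_m, ∞), so the mode is x_m = 2.400.
Mean = α·x_m/(α−1) = 7.1·2.4/6.1 = 2.793.
Difference = 2.793 − 2.400 = 0.393.
The posterior is right-skewed, so the mean exceeds the mode.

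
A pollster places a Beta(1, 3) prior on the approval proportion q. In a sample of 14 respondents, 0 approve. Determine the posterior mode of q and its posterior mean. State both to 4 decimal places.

Posterior: Beta(1+0, 3+14) = Beta(1, 17).
Since α = 1 ≤ 1 and β > 1, the Beta density is monotone decreasing on [0,1]; the mode is at 0.
Mean = 1/(1+17) = 0.0556.
Right-skewed posterior ⇒ mode < mean.

MAP = 0.0000; posterior mean = 0.0556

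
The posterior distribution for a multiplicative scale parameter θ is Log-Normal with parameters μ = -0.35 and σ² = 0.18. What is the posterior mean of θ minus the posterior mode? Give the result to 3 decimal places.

0.182

Mode = exp(μ − σ²) = exp(-0.53) = 0.589.
Mean = exp(μ + σ²/2) = exp(-0.260) = 0.771.
Difference = 0.771 − 0.589 = 0.182.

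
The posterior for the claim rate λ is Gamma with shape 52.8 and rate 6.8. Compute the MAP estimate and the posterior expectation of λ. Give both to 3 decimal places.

MAP = 7.618, posterior mean = 7.765

Mode = (α−1)/β = 51.8/6.8 = 7.618.
Mean = α/β = 52.8/6.8 = 7.765.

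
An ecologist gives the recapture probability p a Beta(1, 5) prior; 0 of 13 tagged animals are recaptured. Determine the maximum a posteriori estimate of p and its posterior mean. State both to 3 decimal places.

Posterior: Beta(1+0, 5+13) = Beta(1, 18).
Since α = 1 ≤ 1 and β > 1, the Beta density is monotone decreasing on [0,1]; the mode is at 0.
Mean = 1/(1+18) = 0.053.

MAP = 0.000, posterior mean = 0.053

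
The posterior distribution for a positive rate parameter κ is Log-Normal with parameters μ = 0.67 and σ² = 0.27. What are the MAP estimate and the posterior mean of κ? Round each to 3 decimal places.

Mode = exp(μ − σ²) = exp(0.40) = 1.492.
Mean = exp(μ + σ²/2) = exp(0.805) = 2.237.
The posterior is right-skewed, so the mean exceeds the mode.

MAP = 1.492, posterior mean = 2.237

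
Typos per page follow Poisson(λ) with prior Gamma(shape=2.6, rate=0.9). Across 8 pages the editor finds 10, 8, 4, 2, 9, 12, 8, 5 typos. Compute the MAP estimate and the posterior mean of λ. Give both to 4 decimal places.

Σ counts = 58. Posterior: Gamma(shape = 2.6+58 = 60.6, rate = 0.9+8 = 8.9).
Mode = (α−1)/β = 59.6/8.9 = 6.6966.
Mean = α/β = 60.6/8.9 = 6.8090.
Right-skewed posterior ⇒ mode < mean.

MAP = 6.6966, posterior mean = 6.8090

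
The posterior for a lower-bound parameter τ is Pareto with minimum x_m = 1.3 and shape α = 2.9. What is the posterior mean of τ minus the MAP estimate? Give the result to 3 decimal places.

0.684

The Pareto density is strictly decreasing on [x_m, ∞), so the mode is x_m = 1.300.
Mean = α·x_m/(α−1) = 2.9·1.3/1.9 = 1.984.
Difference = 1.984 − 1.300 = 0.684.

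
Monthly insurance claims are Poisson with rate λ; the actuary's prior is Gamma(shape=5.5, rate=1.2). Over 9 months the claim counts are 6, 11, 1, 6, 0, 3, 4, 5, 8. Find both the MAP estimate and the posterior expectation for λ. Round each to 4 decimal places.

MAP estimate = 4.7549, posterior expectation = 4.8529

Σ counts = 44. Posterior: Gamma(shape = 5.5+44 = 49.5, rate = 1.2+9 = 10.2).
Mode = (α−1)/β = 48.5/10.2 = 4.7549.
Mean = α/β = 49.5/10.2 = 4.8529.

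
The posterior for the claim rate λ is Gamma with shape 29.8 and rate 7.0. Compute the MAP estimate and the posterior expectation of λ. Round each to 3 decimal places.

MAP estimate = 4.114, posterior expectation = 4.257

Mode = (α−1)/β = 28.8/7.0 = 4.114.
Mean = α/β = 29.8/7.0 = 4.257.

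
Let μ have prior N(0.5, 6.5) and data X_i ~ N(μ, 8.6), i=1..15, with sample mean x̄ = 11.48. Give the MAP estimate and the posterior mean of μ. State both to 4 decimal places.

Posterior for μ is Normal. Precision-weighted mean: (1/6.5·0.5 + 15/8.6·11.48) / (1/6.5 + 15/8.6) = 10.5900.
A Normal posterior is symmetric, so mode = mean.

μ_MAP = 10.5900, E[μ|data] = 10.5900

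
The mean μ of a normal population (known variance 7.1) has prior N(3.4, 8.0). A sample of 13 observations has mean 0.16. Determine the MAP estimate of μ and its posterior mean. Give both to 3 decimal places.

Posterior for μ is Normal. Precision-weighted mean: (1/8.0·3.4 + 13/7.1·0.16) / (1/8.0 + 13/7.1) = 0.367.
A Normal posterior is symmetric, so mode = mean.

MAP estimate = 0.367, posterior mean = 0.367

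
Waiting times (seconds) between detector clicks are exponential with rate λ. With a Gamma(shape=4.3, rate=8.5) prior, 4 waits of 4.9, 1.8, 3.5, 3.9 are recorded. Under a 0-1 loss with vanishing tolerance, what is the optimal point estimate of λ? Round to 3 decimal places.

Σ times = 14.1. Posterior: Gamma(shape = 4.3+4 = 8.3, rate = 8.5+14.1 = 22.6).
Mode = (α−1)/β = 7.3/22.6 = 0.323.
Mean = α/β = 8.3/22.6 = 0.367.
This is the posterior mode — the MAP estimate.

0.323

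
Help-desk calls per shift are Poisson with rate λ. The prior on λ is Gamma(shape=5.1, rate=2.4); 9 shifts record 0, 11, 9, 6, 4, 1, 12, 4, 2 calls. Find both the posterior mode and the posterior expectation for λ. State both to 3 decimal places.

MAP: 4.658. Posterior mean: 4.746.

Σ counts = 49. Posterior: Gamma(shape = 5.1+49 = 54.1, rate = 2.4+9 = 11.4).
Mode = (α−1)/β = 53.1/11.4 = 4.658.
Mean = α/β = 54.1/11.4 = 4.746.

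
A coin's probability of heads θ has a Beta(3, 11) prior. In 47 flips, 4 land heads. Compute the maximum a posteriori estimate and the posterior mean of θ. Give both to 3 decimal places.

Posterior: Beta(3+4, 11+43) = Beta(7, 54).
Mode = (7−1)/(7+54−2) = 6/59 = 0.102.
Mean = 7/(7+54) = 7/61 = 0.115.

θ_MAP = 0.102, E[θ|data] = 0.115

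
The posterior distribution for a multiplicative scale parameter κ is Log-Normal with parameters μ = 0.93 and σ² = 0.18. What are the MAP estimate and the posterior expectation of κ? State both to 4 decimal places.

MAP: 2.1170. Posterior mean: 2.7732.

Mode = exp(μ − σ²) = exp(0.75) = 2.1170.
Mean = exp(μ + σ²/2) = exp(1.020) = 2.7732.
Mean > mode: the posterior has a right tail.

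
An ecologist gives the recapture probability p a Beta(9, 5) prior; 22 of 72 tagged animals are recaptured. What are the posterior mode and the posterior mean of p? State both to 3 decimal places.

Posterior: Beta(9+22, 5+50) = Beta(31, 55).
Mode = (31−1)/(31+55−2) = 30/84 = 0.357.
Mean = 31/(31+55) = 31/86 = 0.360.

MAP = 0.357, posterior mean = 0.360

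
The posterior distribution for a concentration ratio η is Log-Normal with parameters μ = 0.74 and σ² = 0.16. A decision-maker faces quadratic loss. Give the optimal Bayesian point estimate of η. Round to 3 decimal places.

2.270

Mode = exp(μ − σ²) = exp(0.58) = 1.786.
Mean = exp(μ + σ²/2) = exp(0.820) = 2.270.
Quadratic loss ⇒ the optimal estimator is the posterior mean.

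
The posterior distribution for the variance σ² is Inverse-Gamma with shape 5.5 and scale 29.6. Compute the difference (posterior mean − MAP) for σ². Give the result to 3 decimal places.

Mode = β/(α+1) = 29.6/6.5 = 4.554.
Mean = β/(α−1) = 29.6/4.5 = 6.578.
Difference = 6.578 − 4.554 = 2.024.

2.024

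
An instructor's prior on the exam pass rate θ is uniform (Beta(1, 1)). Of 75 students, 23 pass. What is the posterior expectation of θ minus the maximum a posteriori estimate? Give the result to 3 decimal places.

Posterior: Beta(1+23, 1+52) = Beta(24, 53).
Mode = (24−1)/(24+53−2) = 23/75 = 0.307.
Mean = 24/(24+53) = 24/77 = 0.312.
Difference = 0.312 − 0.307 = 0.005.

0.005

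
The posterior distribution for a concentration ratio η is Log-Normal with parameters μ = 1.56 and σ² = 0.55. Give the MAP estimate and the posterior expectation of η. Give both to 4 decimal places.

η_MAP = 2.7456, E[η|data] = 6.2651

Mode = exp(μ − σ²) = exp(1.01) = 2.7456.
Mean = exp(μ + σ²/2) = exp(1.835) = 6.2651.
The posterior is right-skewed, so the mean exceeds the mode.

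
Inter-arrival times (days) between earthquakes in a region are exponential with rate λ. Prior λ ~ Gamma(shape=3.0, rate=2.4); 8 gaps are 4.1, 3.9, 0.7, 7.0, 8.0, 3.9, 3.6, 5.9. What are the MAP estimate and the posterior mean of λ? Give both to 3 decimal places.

Σ times = 37.1. Posterior: Gamma(shape = 3.0+8 = 11.0, rate = 2.4+37.1 = 39.5).
Mode = (α−1)/β = 10.0/39.5 = 0.253.
Mean = α/β = 11.0/39.5 = 0.278.

MAP = 0.253; posterior mean = 0.278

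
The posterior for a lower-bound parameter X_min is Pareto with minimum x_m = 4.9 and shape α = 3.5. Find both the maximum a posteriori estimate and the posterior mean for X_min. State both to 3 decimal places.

MAP: 4.900. Posterior mean: 6.860.

The Pareto density is strictly decreasing on [x_m, ∞), so the mode is x_m = 4.900.
Mean = α·x_m/(α−1) = 3.5·4.9/2.5 = 6.860.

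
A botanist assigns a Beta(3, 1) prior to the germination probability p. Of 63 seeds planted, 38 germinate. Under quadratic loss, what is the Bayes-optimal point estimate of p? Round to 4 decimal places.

0.6119

Posterior: Beta(3+38, 1+25) = Beta(41, 26).
Mode = (41−1)/(41+26−2) = 40/65 = 0.6154.
Mean = 41/(41+26) = 41/67 = 0.6119.
Quadratic loss ⇒ the optimal estimator is the posterior mean.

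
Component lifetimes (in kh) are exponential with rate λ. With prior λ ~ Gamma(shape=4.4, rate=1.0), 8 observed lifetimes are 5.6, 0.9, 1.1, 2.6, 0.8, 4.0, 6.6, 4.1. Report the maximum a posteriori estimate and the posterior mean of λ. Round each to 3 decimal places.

Σ times = 25.7. Posterior: Gamma(shape = 4.4+8 = 12.4, rate = 1.0+25.7 = 26.7).
Mode = (α−1)/β = 11.4/26.7 = 0.427.
Mean = α/β = 12.4/26.7 = 0.464.

λ_MAP = 0.427, E[λ|data] = 0.464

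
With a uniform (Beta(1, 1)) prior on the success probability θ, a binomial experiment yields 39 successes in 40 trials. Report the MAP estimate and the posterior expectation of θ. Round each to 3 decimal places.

MAP = 0.975; posterior mean = 0.952

Posterior: Beta(1+39, 1+1) = Beta(40, 2).
Mode = (40−1)/(40+2−2) = 39/40 = 0.975.
Mean = 40/(40+2) = 40/42 = 0.952.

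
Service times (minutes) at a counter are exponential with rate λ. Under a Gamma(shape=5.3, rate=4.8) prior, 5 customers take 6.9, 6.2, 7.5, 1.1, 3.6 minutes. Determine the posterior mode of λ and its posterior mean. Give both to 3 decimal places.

Σ times = 25.3. Posterior: Gamma(shape = 5.3+5 = 10.3, rate = 4.8+25.3 = 30.1).
Mode = (α−1)/β = 9.3/30.1 = 0.309.
Mean = α/β = 10.3/30.1 = 0.342.
Right-skewed posterior ⇒ mode < mean.

MAP: 0.309. Posterior mean: 0.342.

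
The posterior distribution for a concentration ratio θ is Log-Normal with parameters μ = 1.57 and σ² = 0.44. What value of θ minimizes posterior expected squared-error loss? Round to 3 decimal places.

5.989

Mode = exp(μ − σ²) = exp(1.13) = 3.096.
Mean = exp(μ + σ²/2) = exp(1.790) = 5.989.
Squared-error loss ⇒ the optimal estimator is the posterior mean.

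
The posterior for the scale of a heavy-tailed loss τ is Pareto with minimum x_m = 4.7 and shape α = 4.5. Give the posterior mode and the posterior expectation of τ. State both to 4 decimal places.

The Pareto density is strictly decreasing on [x_m, ∞), so the mode is x_m = 4.7000.
Mean = α·x_m/(α−1) = 4.5·4.7/3.5 = 6.0429.

posterior mode = 4.7000, posterior expectation = 6.0429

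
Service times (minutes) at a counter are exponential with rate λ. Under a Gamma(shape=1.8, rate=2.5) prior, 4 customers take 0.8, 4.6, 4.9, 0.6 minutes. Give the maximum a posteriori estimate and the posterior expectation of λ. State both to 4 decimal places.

Σ times = 10.9. Posterior: Gamma(shape = 1.8+4 = 5.8, rate = 2.5+10.9 = 13.4).
Mode = (α−1)/β = 4.8/13.4 = 0.3582.
Mean = α/β = 5.8/13.4 = 0.4328.

MAP = 0.3582, posterior mean = 0.4328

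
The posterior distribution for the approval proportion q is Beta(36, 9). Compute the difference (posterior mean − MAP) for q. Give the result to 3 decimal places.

Mode = (36−1)/(36+9−2) = 35/43 = 0.814.
Mean = 36/(36+9) = 36/45 = 0.800.
Difference = 0.800 − 0.814 = -0.014.

-0.014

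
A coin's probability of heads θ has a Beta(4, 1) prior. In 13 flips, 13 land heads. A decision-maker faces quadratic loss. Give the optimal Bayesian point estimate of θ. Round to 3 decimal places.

Posterior: Beta(4+13, 1+0) = Beta(17, 1).
Since β = 1 ≤ 1 and α > 1, the Beta density is monotone increasing on [0,1]; the mode is at 1.
Mean = 17/(17+1) = 0.944.
Quadratic loss ⇒ the optimal estimator is the posterior mean.

0.944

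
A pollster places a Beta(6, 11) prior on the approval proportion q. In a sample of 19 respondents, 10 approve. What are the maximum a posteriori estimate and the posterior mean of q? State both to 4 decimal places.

MAP: 0.4412. Posterior mean: 0.4444.

Posterior: Beta(6+10, 11+9) = Beta(16, 20).
Mode = (16−1)/(16+20−2) = 15/34 = 0.4412.
Mean = 16/(16+20) = 16/36 = 0.4444.
The mean is pulled above the mode by the posterior's right skew.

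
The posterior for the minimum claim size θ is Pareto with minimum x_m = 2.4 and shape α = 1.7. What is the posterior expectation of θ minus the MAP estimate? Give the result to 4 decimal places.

3.4286

The Pareto density is strictly decreasing on [x_m, ∞), so the mode is x_m = 2.4000.
Mean = α·x_m/(α−1) = 1.7·2.4/0.7 = 5.8286.
Difference = 5.8286 − 2.4000 = 3.4286.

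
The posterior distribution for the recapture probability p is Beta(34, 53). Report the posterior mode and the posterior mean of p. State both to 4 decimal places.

MAP = 0.3882, posterior mean = 0.3908

Mode = (34−1)/(34+53−2) = 33/85 = 0.3882.
Mean = 34/(34+53) = 34/87 = 0.3908.
Right-skewed posterior ⇒ mode < mean.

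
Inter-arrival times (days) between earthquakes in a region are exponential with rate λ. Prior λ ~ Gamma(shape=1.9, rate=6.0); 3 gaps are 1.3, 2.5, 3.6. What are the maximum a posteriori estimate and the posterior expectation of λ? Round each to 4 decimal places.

MAP = 0.2910; posterior mean = 0.3657

Σ times = 7.4. Posterior: Gamma(shape = 1.9+3 = 4.9, rate = 6.0+7.4 = 13.4).
Mode = (α−1)/β = 3.9/13.4 = 0.2910.
Mean = α/β = 4.9/13.4 = 0.3657.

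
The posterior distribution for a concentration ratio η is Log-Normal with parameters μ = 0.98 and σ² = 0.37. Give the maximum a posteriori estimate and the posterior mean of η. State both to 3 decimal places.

MAP: 1.840. Posterior mean: 3.206.

Mode = exp(μ − σ²) = exp(0.61) = 1.840.
Mean = exp(μ + σ²/2) = exp(1.165) = 3.206.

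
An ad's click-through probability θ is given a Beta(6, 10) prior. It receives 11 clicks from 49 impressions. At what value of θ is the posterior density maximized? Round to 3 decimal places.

Posterior: Beta(6+11, 10+38) = Beta(17, 48).
Mode = (17−1)/(17+48−2) = 16/63 = 0.254.
Mean = 17/(17+48) = 17/65 = 0.262.
This is the posterior mode — the MAP estimate.

0.254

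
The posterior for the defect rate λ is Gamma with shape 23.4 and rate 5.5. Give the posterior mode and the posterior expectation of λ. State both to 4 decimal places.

posterior mode = 4.0727, posterior expectation = 4.2545

Mode = (α−1)/β = 22.4/5.5 = 4.0727.
Mean = α/β = 23.4/5.5 = 4.2545.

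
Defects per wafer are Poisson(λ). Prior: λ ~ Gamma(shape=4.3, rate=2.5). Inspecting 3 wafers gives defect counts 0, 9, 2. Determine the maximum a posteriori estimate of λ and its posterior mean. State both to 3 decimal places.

maximum a posteriori estimate = 2.600, posterior mean = 2.782

Σ counts = 11. Posterior: Gamma(shape = 4.3+11 = 15.3, rate = 2.5+3 = 5.5).
Mode = (α−1)/β = 14.3/5.5 = 2.600.
Mean = α/β = 15.3/5.5 = 2.782.
Right-skewed posterior ⇒ mode < mean.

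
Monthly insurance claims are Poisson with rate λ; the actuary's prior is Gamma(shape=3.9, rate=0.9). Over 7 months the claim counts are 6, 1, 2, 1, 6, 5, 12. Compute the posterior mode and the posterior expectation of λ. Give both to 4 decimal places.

posterior mode = 4.5443, posterior expectation = 4.6709

Σ counts = 33. Posterior: Gamma(shape = 3.9+33 = 36.9, rate = 0.9+7 = 7.9).
Mode = (α−1)/β = 35.9/7.9 = 4.5443.
Mean = α/β = 36.9/7.9 = 4.6709.
The posterior is right-skewed, so the mean exceeds the mode.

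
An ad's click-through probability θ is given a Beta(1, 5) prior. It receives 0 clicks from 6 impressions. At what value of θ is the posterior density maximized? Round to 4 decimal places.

Posterior: Beta(1+0, 5+6) = Beta(1, 11).
Since α = 1 ≤ 1 and β > 1, the Beta density is monotone decreasing on [0,1]; the mode is at 0.
Mean = 1/(1+11) = 0.0833.
This is the posterior mode — the MAP estimate.

0.0000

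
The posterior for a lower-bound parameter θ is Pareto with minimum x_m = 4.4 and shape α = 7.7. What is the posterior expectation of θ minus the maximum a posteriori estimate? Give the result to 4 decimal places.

0.6567

The Pareto density is strictly decreasing on [x_m, ∞), so the mode is x_m = 4.4000.
Mean = α·x_m/(α−1) = 7.7·4.4/6.7 = 5.0567.
Difference = 5.0567 − 4.4000 = 0.6567.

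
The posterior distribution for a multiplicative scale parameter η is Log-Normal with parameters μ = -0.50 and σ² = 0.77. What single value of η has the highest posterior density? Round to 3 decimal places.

0.281

Mode = exp(μ − σ²) = exp(-1.27) = 0.281.
Mean = exp(μ + σ²/2) = exp(-0.115) = 0.891.
This is the posterior mode — the MAP estimate.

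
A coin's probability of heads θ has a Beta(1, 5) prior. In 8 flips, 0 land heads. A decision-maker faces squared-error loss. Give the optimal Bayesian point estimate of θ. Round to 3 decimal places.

Posterior: Beta(1+0, 5+8) = Beta(1, 13).
Since α = 1 ≤ 1 and β > 1, the Beta density is monotone decreasing on [0,1]; the mode is at 0.
Mean = 1/(1+13) = 0.071.
Squared-error loss ⇒ the optimal estimator is the posterior mean.

0.071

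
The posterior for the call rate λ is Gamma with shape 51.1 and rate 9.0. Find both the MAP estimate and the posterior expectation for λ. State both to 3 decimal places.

Mode = (α−1)/β = 50.1/9.0 = 5.567.
Mean = α/β = 51.1/9.0 = 5.678.

MAP: 5.567. Posterior mean: 5.678.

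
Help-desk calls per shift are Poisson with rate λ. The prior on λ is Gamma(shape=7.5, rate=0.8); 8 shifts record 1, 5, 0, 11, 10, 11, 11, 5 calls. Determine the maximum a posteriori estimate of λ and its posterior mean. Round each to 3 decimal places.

Σ counts = 54. Posterior: Gamma(shape = 7.5+54 = 61.5, rate = 0.8+8 = 8.8).
Mode = (α−1)/β = 60.5/8.8 = 6.875.
Mean = α/β = 61.5/8.8 = 6.989.

λ_MAP = 6.875, E[λ|data] = 6.989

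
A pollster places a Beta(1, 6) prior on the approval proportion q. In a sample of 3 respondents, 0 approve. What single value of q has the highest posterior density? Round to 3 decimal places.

0.000

Posterior: Beta(1+0, 6+3) = Beta(1, 9).
Since α = 1 ≤ 1 and β > 1, the Beta density is monotone decreasing on [0,1]; the mode is at 0.
Mean = 1/(1+9) = 0.100.
This is the posterior mode — the MAP estimate.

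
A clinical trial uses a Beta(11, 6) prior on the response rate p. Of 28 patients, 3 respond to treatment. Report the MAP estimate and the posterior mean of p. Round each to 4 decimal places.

MAP estimate = 0.3023, posterior mean = 0.3111

Posterior: Beta(11+3, 6+25) = Beta(14, 31).
Mode = (14−1)/(14+31−2) = 13/43 = 0.3023.
Mean = 14/(14+31) = 14/45 = 0.3111.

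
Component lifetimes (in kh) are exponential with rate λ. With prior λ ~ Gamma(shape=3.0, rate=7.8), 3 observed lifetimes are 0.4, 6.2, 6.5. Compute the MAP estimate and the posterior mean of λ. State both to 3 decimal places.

Σ times = 13.1. Posterior: Gamma(shape = 3.0+3 = 6.0, rate = 7.8+13.1 = 20.9).
Mode = (α−1)/β = 5.0/20.9 = 0.239.
Mean = α/β = 6.0/20.9 = 0.287.
The mean is pulled above the mode by the posterior's right skew.

MAP estimate = 0.239, posterior mean = 0.287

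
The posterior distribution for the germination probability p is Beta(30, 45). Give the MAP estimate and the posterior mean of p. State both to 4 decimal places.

MAP = 0.3973, posterior mean = 0.4000

Mode = (30−1)/(30+45−2) = 29/73 = 0.3973.
Mean = 30/(30+45) = 30/75 = 0.4000.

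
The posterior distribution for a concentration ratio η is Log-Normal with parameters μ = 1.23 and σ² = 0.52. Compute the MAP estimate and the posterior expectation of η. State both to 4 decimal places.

MAP estimate = 2.0340, posterior expectation = 4.4371

Mode = exp(μ − σ²) = exp(0.71) = 2.0340.
Mean = exp(μ + σ²/2) = exp(1.490) = 4.4371.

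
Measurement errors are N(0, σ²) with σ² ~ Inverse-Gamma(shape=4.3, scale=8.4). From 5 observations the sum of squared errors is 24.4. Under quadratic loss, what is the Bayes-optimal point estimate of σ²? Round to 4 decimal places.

3.5517

Posterior: Inverse-Gamma(shape = 4.3+5/2 = 6.8, scale = 8.4+24.4/2 = 20.6).
Mode = β/(α+1) = 20.6/7.8 = 2.6410.
Mean = β/(α−1) = 20.6/5.8 = 3.5517.
Quadratic loss ⇒ the optimal estimator is the posterior mean.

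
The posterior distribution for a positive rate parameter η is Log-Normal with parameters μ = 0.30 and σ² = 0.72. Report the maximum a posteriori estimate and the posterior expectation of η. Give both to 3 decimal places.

MAP: 0.657. Posterior mean: 1.935.

Mode = exp(μ − σ²) = exp(-0.42) = 0.657.
Mean = exp(μ + σ²/2) = exp(0.660) = 1.935.
The posterior is right-skewed, so the mean exceeds the mode.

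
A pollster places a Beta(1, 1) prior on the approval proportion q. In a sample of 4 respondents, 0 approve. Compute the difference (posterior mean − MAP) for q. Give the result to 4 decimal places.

Posterior: Beta(1+0, 1+4) = Beta(1, 5).
Since α = 1 ≤ 1 and β > 1, the Beta density is monotone decreasing on [0,1]; the mode is at 0.
Mean = 1/(1+5) = 0.1667.
Difference = 0.1667 − 0.0000 = 0.1667.

0.1667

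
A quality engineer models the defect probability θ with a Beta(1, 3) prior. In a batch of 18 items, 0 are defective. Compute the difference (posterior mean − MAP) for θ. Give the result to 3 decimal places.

0.045

Posterior: Beta(1+0, 3+18) = Beta(1, 21).
Since α = 1 ≤ 1 and β > 1, the Beta density is monotone decreasing on [0,1]; the mode is at 0.
Mean = 1/(1+21) = 0.045.
Difference = 0.045 − 0.000 = 0.045.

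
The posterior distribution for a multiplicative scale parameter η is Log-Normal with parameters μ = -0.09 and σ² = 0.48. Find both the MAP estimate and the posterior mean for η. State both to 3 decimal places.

MAP = 0.566, posterior mean = 1.162

Mode = exp(μ − σ²) = exp(-0.57) = 0.566.
Mean = exp(μ + σ²/2) = exp(0.150) = 1.162.
Right-skewed posterior ⇒ mode < mean.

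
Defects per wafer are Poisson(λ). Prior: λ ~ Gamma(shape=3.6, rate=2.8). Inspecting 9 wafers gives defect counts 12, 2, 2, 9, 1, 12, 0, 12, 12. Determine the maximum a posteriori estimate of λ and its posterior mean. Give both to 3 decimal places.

MAP: 5.475. Posterior mean: 5.559.

Σ counts = 62. Posterior: Gamma(shape = 3.6+62 = 65.6, rate = 2.8+9 = 11.8).
Mode = (α−1)/β = 64.6/11.8 = 5.475.
Mean = α/β = 65.6/11.8 = 5.559.
The posterior is right-skewed, so the mean exceeds the mode.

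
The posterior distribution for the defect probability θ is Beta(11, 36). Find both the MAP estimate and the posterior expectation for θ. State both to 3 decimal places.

Mode = (11−1)/(11+36−2) = 10/45 = 0.222.
Mean = 11/(11+36) = 11/47 = 0.234.
Right-skewed posterior ⇒ mode < mean.

MAP: 0.222. Posterior mean: 0.234.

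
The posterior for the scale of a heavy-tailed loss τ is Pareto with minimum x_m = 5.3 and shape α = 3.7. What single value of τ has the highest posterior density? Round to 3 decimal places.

5.300

The Pareto density is strictly decreasing on [x_m, ∞), so the mode is x_m = 5.300.
Mean = α·x_m/(α−1) = 3.7·5.3/2.7 = 7.263.
This is the posterior mode — the MAP estimate.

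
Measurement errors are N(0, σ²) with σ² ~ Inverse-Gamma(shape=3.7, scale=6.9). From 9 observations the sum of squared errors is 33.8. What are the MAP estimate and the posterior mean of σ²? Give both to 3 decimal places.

Posterior: Inverse-Gamma(shape = 3.7+9/2 = 8.2, scale = 6.9+33.8/2 = 23.8).
Mode = β/(α+1) = 23.8/9.2 = 2.587.
Mean = β/(α−1) = 23.8/7.2 = 3.306.

MAP: 2.587. Posterior mean: 3.306.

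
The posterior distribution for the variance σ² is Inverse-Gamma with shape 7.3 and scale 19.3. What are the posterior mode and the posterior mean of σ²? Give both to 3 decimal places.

posterior mode = 2.325, posterior mean = 3.063

Mode = β/(α+1) = 19.3/8.3 = 2.325.
Mean = β/(α−1) = 19.3/6.3 = 3.063.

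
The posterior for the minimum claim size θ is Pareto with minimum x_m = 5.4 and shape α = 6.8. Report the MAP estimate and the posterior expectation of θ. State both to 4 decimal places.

The Pareto density is strictly decreasing on [x_m, ∞), so the mode is x_m = 5.4000.
Mean = α·x_m/(α−1) = 6.8·5.4/5.8 = 6.3310.

θ_MAP = 5.4000, E[θ|data] = 6.3310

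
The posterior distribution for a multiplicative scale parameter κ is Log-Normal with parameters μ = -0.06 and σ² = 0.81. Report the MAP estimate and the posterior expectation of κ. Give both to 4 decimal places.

Mode = exp(μ − σ²) = exp(-0.87) = 0.4190.
Mean = exp(μ + σ²/2) = exp(0.345) = 1.4120.

MAP = 0.4190; posterior mean = 1.4120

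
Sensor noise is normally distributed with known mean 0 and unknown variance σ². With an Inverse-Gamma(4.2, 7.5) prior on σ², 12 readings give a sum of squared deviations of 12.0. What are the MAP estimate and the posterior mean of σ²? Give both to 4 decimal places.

Posterior: Inverse-Gamma(shape = 4.2+12/2 = 10.2, scale = 7.5+12.0/2 = 13.5).
Mode = β/(α+1) = 13.5/11.2 = 1.2054.
Mean = β/(α−1) = 13.5/9.2 = 1.4674.
Right-skewed posterior ⇒ mode < mean.

MAP estimate = 1.2054, posterior mean = 1.4674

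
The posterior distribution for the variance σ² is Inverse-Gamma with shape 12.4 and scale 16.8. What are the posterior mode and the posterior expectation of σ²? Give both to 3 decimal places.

σ²_MAP = 1.254, E[σ²|data] = 1.474

Mode = β/(α+1) = 16.8/13.4 = 1.254.
Mean = β/(α−1) = 16.8/11.4 = 1.474.
The mean is pulled above the mode by the posterior's right skew.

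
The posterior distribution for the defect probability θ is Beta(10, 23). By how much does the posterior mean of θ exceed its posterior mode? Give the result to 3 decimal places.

Mode = (10−1)/(10+23−2) = 9/31 = 0.290.
Mean = 10/(10+23) = 10/33 = 0.303.
Difference = 0.303 − 0.290 = 0.013.
The mean is pulled above the mode by the posterior's right skew.

0.013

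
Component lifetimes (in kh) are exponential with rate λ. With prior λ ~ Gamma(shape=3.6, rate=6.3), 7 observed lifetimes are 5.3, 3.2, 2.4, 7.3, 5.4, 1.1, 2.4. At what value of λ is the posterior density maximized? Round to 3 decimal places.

0.287

Σ times = 27.1. Posterior: Gamma(shape = 3.6+7 = 10.6, rate = 6.3+27.1 = 33.4).
Mode = (α−1)/β = 9.6/33.4 = 0.287.
Mean = α/β = 10.6/33.4 = 0.317.
This is the posterior mode — the MAP estimate.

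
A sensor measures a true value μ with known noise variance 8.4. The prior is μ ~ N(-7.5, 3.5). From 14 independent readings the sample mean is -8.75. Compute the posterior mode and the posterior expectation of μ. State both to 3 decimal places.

MAP = -8.567, posterior mean = -8.567

Posterior for μ is Normal. Precision-weighted mean: (1/3.5·-7.5 + 14/8.4·-8.75) / (1/3.5 + 14/8.4) = -8.567.
A Normal posterior is symmetric, so mode = mean.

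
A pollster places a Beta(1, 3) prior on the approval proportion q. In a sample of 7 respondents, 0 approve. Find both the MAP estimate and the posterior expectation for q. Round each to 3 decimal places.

MAP = 0.000, posterior mean = 0.091

Posterior: Beta(1+0, 3+7) = Beta(1, 10).
Since α = 1 ≤ 1 and β > 1, the Beta density is monotone decreasing on [0,1]; the mode is at 0.
Mean = 1/(1+10) = 0.091.
Mean > mode: the posterior has a right tail.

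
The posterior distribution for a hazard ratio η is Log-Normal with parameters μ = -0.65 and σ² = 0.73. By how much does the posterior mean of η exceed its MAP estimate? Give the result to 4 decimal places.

0.5004

Mode = exp(μ − σ²) = exp(-1.38) = 0.2516.
Mean = exp(μ + σ²/2) = exp(-0.285) = 0.7520.
Difference = 0.7520 − 0.2516 = 0.5004.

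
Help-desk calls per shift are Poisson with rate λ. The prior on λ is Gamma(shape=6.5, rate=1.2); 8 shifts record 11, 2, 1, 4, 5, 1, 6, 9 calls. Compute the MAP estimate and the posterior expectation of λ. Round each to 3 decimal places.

MAP = 4.837, posterior mean = 4.946

Σ counts = 39. Posterior: Gamma(shape = 6.5+39 = 45.5, rate = 1.2+8 = 9.2).
Mode = (α−1)/β = 44.5/9.2 = 4.837.
Mean = α/β = 45.5/9.2 = 4.946.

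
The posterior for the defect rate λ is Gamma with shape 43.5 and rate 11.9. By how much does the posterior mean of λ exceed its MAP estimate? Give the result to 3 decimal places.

Mode = (α−1)/β = 42.5/11.9 = 3.571.
Mean = α/β = 43.5/11.9 = 3.655.
Difference = 3.655 − 3.571 = 0.084.

0.084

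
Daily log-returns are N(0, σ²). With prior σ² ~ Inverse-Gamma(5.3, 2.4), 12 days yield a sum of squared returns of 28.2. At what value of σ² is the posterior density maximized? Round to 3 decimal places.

1.341

Posterior: Inverse-Gamma(shape = 5.3+12/2 = 11.3, scale = 2.4+28.2/2 = 16.5).
Mode = β/(α+1) = 16.5/12.3 = 1.341.
Mean = β/(α−1) = 16.5/10.3 = 1.602.
This is the posterior mode — the MAP estimate.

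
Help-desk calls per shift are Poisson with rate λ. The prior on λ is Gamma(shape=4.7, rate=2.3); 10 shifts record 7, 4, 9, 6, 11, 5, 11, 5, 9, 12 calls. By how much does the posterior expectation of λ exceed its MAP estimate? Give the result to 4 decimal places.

Σ counts = 79. Posterior: Gamma(shape = 4.7+79 = 83.7, rate = 2.3+10 = 12.3).
Mode = (α−1)/β = 82.7/12.3 = 6.7236.
Mean = α/β = 83.7/12.3 = 6.8049.
Difference = 6.8049 − 6.7236 = 0.0813.
Right-skewed posterior ⇒ mode < mean.

0.0813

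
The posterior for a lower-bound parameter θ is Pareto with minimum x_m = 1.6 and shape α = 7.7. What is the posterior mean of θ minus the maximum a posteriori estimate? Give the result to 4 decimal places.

The Pareto density is strictly decreasing on [x_m, ∞), so the mode is x_m = 1.6000.
Mean = α·x_m/(α−1) = 7.7·1.6/6.7 = 1.8388.
Difference = 1.8388 − 1.6000 = 0.2388.

0.2388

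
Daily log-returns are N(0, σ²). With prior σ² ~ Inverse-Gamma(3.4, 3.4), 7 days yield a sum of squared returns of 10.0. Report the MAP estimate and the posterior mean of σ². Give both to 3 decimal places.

Posterior: Inverse-Gamma(shape = 3.4+7/2 = 6.9, scale = 3.4+10.0/2 = 8.4).
Mode = β/(α+1) = 8.4/7.9 = 1.063.
Mean = β/(α−1) = 8.4/5.9 = 1.424.
Right-skewed posterior ⇒ mode < mean.

MAP estimate = 1.063, posterior mean = 1.424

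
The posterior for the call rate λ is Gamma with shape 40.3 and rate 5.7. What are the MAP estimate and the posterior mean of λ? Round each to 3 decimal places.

λ_MAP = 6.895, E[λ|data] = 7.070

Mode = (α−1)/β = 39.3/5.7 = 6.895.
Mean = α/β = 40.3/5.7 = 7.070.
The mean is pulled above the mode by the posterior's right skew.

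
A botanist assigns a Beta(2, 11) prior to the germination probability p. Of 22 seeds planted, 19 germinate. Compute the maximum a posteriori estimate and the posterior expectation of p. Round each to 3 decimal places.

Posterior: Beta(2+19, 11+3) = Beta(21, 14).
Mode = (21−1)/(21+14−2) = 20/33 = 0.606.
Mean = 21/(21+14) = 21/35 = 0.600.
The mean is pulled below the mode by the posterior's left skew.

MAP = 0.606; posterior mean = 0.600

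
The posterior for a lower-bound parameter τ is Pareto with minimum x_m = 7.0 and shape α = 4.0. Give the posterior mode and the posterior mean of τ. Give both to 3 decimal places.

MAP: 7.000. Posterior mean: 9.333.

The Pareto density is strictly decreasing on [x_m, ∞), so the mode is x_m = 7.000.
Mean = α·x_m/(α−1) = 4.0·7.0/3.0 = 9.333.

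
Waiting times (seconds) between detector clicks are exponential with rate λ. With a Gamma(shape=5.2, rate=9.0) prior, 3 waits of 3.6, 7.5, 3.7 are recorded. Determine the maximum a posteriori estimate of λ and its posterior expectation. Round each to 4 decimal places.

maximum a posteriori estimate = 0.3025, posterior expectation = 0.3445

Σ times = 14.8. Posterior: Gamma(shape = 5.2+3 = 8.2, rate = 9.0+14.8 = 23.8).
Mode = (α−1)/β = 7.2/23.8 = 0.3025.
Mean = α/β = 8.2/23.8 = 0.3445.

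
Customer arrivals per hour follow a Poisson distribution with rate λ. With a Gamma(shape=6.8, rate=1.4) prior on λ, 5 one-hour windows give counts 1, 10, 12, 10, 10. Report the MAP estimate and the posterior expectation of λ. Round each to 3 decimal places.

Σ counts = 43. Posterior: Gamma(shape = 6.8+43 = 49.8, rate = 1.4+5 = 6.4).
Mode = (α−1)/β = 48.8/6.4 = 7.625.
Mean = α/β = 49.8/6.4 = 7.781.
Right-skewed posterior ⇒ mode < mean.

MAP = 7.625; posterior mean = 7.781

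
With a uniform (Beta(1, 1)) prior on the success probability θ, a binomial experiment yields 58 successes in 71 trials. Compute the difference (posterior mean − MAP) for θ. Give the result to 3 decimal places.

Posterior: Beta(1+58, 1+13) = Beta(59, 14).
Mode = (59−1)/(59+14−2) = 58/71 = 0.817.
Mean = 59/(59+14) = 59/73 = 0.808.
Difference = 0.808 − 0.817 = -0.009.

-0.009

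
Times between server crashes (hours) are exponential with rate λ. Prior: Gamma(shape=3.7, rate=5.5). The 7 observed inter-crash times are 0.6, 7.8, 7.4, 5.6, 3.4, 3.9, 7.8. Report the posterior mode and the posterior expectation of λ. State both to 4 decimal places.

MAP = 0.2310, posterior mean = 0.2548

Σ times = 36.5. Posterior: Gamma(shape = 3.7+7 = 10.7, rate = 5.5+36.5 = 42.0).
Mode = (α−1)/β = 9.7/42.0 = 0.2310.
Mean = α/β = 10.7/42.0 = 0.2548.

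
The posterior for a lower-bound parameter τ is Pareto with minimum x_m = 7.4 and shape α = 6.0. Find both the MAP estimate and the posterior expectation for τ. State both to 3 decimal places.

MAP = 7.400, posterior mean = 8.880

The Pareto density is strictly decreasing on [x_m, ∞), so the mode is x_m = 7.400.
Mean = α·x_m/(α−1) = 6.0·7.4/5.0 = 8.880.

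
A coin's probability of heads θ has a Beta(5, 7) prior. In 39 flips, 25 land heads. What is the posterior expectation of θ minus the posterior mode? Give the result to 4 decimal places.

-0.0036

Posterior: Beta(5+25, 7+14) = Beta(30, 21).
Mode = (30−1)/(30+21−2) = 29/49 = 0.5918.
Mean = 30/(30+21) = 30/51 = 0.5882.
Difference = 0.5882 − 0.5918 = -0.0036.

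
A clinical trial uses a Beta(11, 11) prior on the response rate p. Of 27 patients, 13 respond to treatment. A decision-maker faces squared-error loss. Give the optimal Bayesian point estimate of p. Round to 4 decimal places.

Posterior: Beta(11+13, 11+14) = Beta(24, 25).
Mode = (24−1)/(24+25−2) = 23/47 = 0.4894.
Mean = 24/(24+25) = 24/49 = 0.4898.
Squared-error loss ⇒ the optimal estimator is the posterior mean.

0.4898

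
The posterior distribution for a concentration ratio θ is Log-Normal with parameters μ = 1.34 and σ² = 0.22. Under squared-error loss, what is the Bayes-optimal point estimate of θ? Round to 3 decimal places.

4.263

Mode = exp(μ − σ²) = exp(1.12) = 3.065.
Mean = exp(μ + σ²/2) = exp(1.450) = 4.263.
Squared-error loss ⇒ the optimal estimator is the posterior mean.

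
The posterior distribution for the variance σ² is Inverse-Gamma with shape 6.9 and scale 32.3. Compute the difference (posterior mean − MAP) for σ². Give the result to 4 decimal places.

Mode = β/(α+1) = 32.3/7.9 = 4.0886.
Mean = β/(α−1) = 32.3/5.9 = 5.4746.
Difference = 5.4746 − 4.0886 = 1.3860.
The mean is pulled above the mode by the posterior's right skew.

1.3860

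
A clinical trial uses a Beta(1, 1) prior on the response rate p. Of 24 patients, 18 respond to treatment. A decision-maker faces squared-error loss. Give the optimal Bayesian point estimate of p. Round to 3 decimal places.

Posterior: Beta(1+18, 1+6) = Beta(19, 7).
Mode = (19−1)/(19+7−2) = 18/24 = 0.750.
Mean = 19/(19+7) = 19/26 = 0.731.
Squared-error loss ⇒ the optimal estimator is the posterior mean.

0.731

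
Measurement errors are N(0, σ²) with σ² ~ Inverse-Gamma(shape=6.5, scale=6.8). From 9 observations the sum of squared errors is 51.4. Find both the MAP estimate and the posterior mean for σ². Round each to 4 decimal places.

MAP = 2.7083, posterior mean = 3.2500

Posterior: Inverse-Gamma(shape = 6.5+9/2 = 11.0, scale = 6.8+51.4/2 = 32.5).
Mode = β/(α+1) = 32.5/12.0 = 2.7083.
Mean = β/(α−1) = 32.5/10.0 = 3.2500.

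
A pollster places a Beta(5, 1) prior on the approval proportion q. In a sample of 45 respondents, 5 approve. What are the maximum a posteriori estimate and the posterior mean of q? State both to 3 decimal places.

MAP = 0.184, posterior mean = 0.196

Posterior: Beta(5+5, 1+40) = Beta(10, 41).
Mode = (10−1)/(10+41−2) = 9/49 = 0.184.
Mean = 10/(10+41) = 10/51 = 0.196.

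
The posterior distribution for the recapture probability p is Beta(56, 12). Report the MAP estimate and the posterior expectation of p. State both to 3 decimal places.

MAP: 0.833. Posterior mean: 0.824.

Mode = (56−1)/(56+12−2) = 55/66 = 0.833.
Mean = 56/(56+12) = 56/68 = 0.824.
The mean is pulled below the mode by the posterior's left skew.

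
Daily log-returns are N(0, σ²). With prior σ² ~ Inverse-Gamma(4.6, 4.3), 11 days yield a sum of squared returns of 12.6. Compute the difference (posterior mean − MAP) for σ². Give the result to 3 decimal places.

Posterior: Inverse-Gamma(shape = 4.6+11/2 = 10.1, scale = 4.3+12.6/2 = 10.6).
Mode = β/(α+1) = 10.6/11.1 = 0.955.
Mean = β/(α−1) = 10.6/9.1 = 1.165.
Difference = 1.165 − 0.955 = 0.210.

0.210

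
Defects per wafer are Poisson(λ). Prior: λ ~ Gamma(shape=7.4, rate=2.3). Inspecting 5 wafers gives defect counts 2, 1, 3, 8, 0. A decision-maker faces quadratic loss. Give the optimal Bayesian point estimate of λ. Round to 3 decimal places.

Σ counts = 14. Posterior: Gamma(shape = 7.4+14 = 21.4, rate = 2.3+5 = 7.3).
Mode = (α−1)/β = 20.4/7.3 = 2.795.
Mean = α/β = 21.4/7.3 = 2.932.
Quadratic loss ⇒ the optimal estimator is the posterior mean.

2.932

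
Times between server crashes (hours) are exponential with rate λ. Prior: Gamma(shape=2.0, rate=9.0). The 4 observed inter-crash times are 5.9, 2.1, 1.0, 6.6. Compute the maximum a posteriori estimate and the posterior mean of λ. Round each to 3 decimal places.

Σ times = 15.6. Posterior: Gamma(shape = 2.0+4 = 6.0, rate = 9.0+15.6 = 24.6).
Mode = (α−1)/β = 5.0/24.6 = 0.203.
Mean = α/β = 6.0/24.6 = 0.244.

maximum a posteriori estimate = 0.203, posterior mean = 0.244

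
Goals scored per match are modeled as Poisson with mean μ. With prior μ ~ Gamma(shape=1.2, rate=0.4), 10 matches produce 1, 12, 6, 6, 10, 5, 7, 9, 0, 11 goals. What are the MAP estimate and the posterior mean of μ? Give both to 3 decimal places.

MAP = 6.462, posterior mean = 6.558

Σ counts = 67. Posterior: Gamma(shape = 1.2+67 = 68.2, rate = 0.4+10 = 10.4).
Mode = (α−1)/β = 67.2/10.4 = 6.462.
Mean = α/β = 68.2/10.4 = 6.558.
Right-skewed posterior ⇒ mode < mean.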